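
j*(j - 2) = j^2 - 2*j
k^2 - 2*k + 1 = (k - 1)^2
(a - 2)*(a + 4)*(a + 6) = a^3 + 8*a^2 + 4*a - 48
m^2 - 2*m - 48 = (m - 8)*(m + 6)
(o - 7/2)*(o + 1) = o^2 - 5*o/2 - 7/2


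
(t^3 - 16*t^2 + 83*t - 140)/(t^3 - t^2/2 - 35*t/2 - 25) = 2*(t^2 - 11*t + 28)/(2*t^2 + 9*t + 10)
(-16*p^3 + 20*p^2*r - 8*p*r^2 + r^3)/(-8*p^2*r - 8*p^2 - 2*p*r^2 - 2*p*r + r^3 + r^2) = (4*p^2 - 4*p*r + r^2)/(2*p*r + 2*p + r^2 + r)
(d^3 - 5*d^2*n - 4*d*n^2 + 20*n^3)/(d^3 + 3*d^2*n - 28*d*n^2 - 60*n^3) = (d - 2*n)/(d + 6*n)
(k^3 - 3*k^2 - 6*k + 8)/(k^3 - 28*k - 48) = (k^2 - 5*k + 4)/(k^2 - 2*k - 24)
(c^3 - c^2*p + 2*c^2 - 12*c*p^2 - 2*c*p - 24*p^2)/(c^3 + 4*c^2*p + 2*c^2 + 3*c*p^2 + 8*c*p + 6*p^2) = (c - 4*p)/(c + p)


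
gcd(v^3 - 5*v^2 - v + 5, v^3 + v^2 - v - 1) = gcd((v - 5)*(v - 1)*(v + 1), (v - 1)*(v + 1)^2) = v^2 - 1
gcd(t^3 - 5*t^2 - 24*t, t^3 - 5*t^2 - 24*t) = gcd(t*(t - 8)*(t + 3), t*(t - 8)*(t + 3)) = t^3 - 5*t^2 - 24*t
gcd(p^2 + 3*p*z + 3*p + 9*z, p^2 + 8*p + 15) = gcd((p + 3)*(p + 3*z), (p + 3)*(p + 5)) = p + 3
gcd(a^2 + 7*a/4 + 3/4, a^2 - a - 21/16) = a + 3/4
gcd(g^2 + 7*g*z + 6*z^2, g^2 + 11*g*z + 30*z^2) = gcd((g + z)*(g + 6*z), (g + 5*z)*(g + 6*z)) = g + 6*z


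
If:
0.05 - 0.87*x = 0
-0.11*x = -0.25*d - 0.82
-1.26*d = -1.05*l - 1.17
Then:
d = -3.25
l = -5.02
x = 0.06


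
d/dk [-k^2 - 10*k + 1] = -2*k - 10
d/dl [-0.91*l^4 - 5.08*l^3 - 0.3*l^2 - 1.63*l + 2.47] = -3.64*l^3 - 15.24*l^2 - 0.6*l - 1.63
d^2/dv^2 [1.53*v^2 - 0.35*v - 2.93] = 3.06000000000000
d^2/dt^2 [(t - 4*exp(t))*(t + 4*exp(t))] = 2 - 64*exp(2*t)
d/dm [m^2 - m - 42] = 2*m - 1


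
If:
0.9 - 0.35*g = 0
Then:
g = 2.57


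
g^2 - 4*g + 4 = (g - 2)^2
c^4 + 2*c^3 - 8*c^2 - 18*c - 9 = (c - 3)*(c + 1)^2*(c + 3)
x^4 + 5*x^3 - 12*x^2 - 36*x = x*(x - 3)*(x + 2)*(x + 6)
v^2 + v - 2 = (v - 1)*(v + 2)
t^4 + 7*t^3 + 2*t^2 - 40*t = t*(t - 2)*(t + 4)*(t + 5)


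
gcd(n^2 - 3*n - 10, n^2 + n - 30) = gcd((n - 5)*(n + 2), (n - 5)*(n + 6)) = n - 5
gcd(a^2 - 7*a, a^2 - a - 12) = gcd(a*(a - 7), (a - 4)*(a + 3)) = 1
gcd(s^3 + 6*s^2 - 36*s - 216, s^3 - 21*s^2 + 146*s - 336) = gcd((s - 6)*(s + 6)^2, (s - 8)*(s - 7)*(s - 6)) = s - 6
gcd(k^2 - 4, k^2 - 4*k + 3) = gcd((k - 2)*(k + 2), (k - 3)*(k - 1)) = 1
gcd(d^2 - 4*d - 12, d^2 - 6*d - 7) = 1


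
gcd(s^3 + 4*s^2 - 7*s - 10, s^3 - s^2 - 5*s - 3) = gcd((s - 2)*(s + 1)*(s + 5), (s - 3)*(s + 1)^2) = s + 1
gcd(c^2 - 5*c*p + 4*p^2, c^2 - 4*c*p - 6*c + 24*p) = -c + 4*p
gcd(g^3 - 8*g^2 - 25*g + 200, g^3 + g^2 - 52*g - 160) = g^2 - 3*g - 40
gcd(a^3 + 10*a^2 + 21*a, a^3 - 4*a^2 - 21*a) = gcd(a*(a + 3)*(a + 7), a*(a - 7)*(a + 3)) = a^2 + 3*a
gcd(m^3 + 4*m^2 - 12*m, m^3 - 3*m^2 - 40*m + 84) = m^2 + 4*m - 12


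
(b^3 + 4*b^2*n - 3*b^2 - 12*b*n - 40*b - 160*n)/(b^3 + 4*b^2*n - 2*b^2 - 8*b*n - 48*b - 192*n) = (b + 5)/(b + 6)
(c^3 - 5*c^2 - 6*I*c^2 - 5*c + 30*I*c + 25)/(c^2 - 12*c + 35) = (c^2 - 6*I*c - 5)/(c - 7)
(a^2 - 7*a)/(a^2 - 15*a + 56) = a/(a - 8)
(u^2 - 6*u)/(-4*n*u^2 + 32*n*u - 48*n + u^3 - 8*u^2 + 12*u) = u/(-4*n*u + 8*n + u^2 - 2*u)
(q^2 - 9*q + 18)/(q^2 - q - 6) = (q - 6)/(q + 2)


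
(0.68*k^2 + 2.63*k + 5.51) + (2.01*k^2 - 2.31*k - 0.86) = 2.69*k^2 + 0.32*k + 4.65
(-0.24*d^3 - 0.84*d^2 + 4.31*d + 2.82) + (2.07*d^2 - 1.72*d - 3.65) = -0.24*d^3 + 1.23*d^2 + 2.59*d - 0.83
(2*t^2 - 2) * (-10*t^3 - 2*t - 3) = -20*t^5 + 16*t^3 - 6*t^2 + 4*t + 6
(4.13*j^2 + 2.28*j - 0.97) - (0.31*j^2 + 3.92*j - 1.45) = 3.82*j^2 - 1.64*j + 0.48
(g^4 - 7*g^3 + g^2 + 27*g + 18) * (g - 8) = g^5 - 15*g^4 + 57*g^3 + 19*g^2 - 198*g - 144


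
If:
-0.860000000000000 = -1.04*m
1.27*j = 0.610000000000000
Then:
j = 0.48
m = 0.83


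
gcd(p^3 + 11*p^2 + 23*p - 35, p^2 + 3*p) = 1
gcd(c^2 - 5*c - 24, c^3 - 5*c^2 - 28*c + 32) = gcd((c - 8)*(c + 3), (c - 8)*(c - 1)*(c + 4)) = c - 8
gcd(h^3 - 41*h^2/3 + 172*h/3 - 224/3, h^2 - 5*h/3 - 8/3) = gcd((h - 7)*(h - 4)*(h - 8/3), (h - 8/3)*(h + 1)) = h - 8/3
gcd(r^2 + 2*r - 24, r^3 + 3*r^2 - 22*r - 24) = r^2 + 2*r - 24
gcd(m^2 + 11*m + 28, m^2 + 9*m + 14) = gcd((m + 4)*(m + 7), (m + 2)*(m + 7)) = m + 7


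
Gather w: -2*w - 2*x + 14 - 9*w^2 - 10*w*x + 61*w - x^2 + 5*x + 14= -9*w^2 + w*(59 - 10*x) - x^2 + 3*x + 28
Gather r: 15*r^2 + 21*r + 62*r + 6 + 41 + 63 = 15*r^2 + 83*r + 110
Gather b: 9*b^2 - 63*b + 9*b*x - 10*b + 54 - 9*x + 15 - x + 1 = 9*b^2 + b*(9*x - 73) - 10*x + 70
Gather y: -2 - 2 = -4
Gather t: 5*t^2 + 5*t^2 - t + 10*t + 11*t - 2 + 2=10*t^2 + 20*t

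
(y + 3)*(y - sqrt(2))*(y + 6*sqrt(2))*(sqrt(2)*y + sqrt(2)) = sqrt(2)*y^4 + 4*sqrt(2)*y^3 + 10*y^3 - 9*sqrt(2)*y^2 + 40*y^2 - 48*sqrt(2)*y + 30*y - 36*sqrt(2)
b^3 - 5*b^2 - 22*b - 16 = (b - 8)*(b + 1)*(b + 2)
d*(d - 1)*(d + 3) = d^3 + 2*d^2 - 3*d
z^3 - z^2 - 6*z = z*(z - 3)*(z + 2)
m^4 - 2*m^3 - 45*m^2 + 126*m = m*(m - 6)*(m - 3)*(m + 7)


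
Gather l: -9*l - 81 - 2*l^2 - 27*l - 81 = -2*l^2 - 36*l - 162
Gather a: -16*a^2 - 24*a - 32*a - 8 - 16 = -16*a^2 - 56*a - 24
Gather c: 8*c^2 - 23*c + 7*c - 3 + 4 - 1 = 8*c^2 - 16*c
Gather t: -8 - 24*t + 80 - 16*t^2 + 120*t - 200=-16*t^2 + 96*t - 128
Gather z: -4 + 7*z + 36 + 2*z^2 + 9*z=2*z^2 + 16*z + 32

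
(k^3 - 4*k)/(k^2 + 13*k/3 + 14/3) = 3*k*(k - 2)/(3*k + 7)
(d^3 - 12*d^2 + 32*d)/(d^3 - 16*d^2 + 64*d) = (d - 4)/(d - 8)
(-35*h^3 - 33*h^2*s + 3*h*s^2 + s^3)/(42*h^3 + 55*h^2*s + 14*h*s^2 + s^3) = (-5*h + s)/(6*h + s)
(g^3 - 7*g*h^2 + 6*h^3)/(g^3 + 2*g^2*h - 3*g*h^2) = (g - 2*h)/g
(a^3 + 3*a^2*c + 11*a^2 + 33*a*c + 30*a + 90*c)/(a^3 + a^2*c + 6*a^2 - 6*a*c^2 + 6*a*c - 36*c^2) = (a + 5)/(a - 2*c)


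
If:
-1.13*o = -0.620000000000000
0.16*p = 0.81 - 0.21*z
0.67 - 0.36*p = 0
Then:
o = 0.55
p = 1.86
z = 2.44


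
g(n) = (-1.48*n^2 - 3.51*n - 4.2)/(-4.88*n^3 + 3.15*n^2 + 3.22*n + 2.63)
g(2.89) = 0.34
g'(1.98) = -2.02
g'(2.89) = -0.27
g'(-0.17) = -0.07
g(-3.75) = -0.04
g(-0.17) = -1.66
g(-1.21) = -0.18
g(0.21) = -1.47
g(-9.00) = -0.02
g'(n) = (-2.96*n - 3.51)/(-4.88*n^3 + 3.15*n^2 + 3.22*n + 2.63) + (-1.48*n^2 - 3.51*n - 4.2)*(14.64*n^2 - 6.3*n - 3.22)/(-4.88*n^3 + 3.15*n^2 + 3.22*n + 2.63)^2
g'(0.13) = 0.60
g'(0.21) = 0.47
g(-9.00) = -0.02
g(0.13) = -1.51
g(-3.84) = -0.04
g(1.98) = 1.03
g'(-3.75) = -0.01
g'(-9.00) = -0.00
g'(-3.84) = -0.01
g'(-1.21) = -0.37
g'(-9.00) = -0.00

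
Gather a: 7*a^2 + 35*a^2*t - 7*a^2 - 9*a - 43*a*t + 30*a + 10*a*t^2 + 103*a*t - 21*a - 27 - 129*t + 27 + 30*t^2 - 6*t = 35*a^2*t + a*(10*t^2 + 60*t) + 30*t^2 - 135*t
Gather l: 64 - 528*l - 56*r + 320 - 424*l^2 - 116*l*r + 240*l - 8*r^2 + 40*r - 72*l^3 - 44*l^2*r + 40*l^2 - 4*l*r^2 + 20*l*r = -72*l^3 + l^2*(-44*r - 384) + l*(-4*r^2 - 96*r - 288) - 8*r^2 - 16*r + 384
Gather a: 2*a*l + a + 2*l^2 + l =a*(2*l + 1) + 2*l^2 + l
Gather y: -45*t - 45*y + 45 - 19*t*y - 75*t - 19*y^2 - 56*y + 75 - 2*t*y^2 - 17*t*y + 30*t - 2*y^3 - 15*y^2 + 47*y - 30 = -90*t - 2*y^3 + y^2*(-2*t - 34) + y*(-36*t - 54) + 90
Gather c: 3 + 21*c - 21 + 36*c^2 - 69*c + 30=36*c^2 - 48*c + 12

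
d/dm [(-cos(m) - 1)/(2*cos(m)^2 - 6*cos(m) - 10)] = (sin(m)^2 - 2*cos(m) - 3)*sin(m)/(2*(sin(m)^2 + 3*cos(m) + 4)^2)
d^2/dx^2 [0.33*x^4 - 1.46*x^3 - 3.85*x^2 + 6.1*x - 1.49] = 3.96*x^2 - 8.76*x - 7.7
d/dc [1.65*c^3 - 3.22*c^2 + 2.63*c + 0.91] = 4.95*c^2 - 6.44*c + 2.63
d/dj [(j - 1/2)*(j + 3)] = 2*j + 5/2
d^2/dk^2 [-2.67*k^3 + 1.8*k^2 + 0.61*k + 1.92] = 3.6 - 16.02*k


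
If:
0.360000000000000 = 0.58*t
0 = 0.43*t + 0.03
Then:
No Solution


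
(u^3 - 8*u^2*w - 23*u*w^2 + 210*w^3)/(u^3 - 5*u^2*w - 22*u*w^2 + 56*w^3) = (u^2 - u*w - 30*w^2)/(u^2 + 2*u*w - 8*w^2)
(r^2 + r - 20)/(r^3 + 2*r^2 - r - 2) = (r^2 + r - 20)/(r^3 + 2*r^2 - r - 2)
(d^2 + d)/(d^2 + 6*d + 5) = d/(d + 5)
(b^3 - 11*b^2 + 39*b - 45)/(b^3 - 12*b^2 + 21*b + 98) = (b^3 - 11*b^2 + 39*b - 45)/(b^3 - 12*b^2 + 21*b + 98)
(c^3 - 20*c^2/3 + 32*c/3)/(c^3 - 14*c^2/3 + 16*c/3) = (c - 4)/(c - 2)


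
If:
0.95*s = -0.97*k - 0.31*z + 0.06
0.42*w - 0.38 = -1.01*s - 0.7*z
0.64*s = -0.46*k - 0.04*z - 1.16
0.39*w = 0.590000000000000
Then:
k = 2.03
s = -3.57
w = 1.51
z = 4.79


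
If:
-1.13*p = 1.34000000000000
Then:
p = -1.19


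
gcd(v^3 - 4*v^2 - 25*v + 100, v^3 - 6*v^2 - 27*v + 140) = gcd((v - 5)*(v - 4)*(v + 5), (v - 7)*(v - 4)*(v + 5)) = v^2 + v - 20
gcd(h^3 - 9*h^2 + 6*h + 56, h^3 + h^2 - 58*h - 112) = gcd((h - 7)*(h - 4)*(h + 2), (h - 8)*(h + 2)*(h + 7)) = h + 2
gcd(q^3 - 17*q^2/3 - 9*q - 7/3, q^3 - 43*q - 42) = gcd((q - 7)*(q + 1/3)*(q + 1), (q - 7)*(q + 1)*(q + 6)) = q^2 - 6*q - 7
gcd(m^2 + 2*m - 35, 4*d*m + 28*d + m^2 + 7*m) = m + 7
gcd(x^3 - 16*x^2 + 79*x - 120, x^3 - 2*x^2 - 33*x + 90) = x^2 - 8*x + 15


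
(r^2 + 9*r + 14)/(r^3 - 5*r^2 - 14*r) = (r + 7)/(r*(r - 7))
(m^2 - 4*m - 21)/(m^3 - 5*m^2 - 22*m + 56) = (m + 3)/(m^2 + 2*m - 8)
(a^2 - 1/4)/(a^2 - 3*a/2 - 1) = (a - 1/2)/(a - 2)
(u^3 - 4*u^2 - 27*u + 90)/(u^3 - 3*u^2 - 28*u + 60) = (u - 3)/(u - 2)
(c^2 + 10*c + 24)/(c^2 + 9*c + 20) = (c + 6)/(c + 5)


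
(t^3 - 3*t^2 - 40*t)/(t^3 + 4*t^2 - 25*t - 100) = t*(t - 8)/(t^2 - t - 20)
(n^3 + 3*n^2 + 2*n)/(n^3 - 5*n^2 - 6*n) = (n + 2)/(n - 6)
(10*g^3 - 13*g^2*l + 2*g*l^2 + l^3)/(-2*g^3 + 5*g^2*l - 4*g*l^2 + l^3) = (-5*g - l)/(g - l)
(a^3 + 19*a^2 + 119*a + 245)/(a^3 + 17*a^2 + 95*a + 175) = (a + 7)/(a + 5)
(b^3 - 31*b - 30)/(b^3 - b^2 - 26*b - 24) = (b + 5)/(b + 4)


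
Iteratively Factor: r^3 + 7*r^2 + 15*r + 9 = (r + 3)*(r^2 + 4*r + 3) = (r + 1)*(r + 3)*(r + 3)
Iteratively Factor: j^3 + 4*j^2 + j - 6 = (j + 3)*(j^2 + j - 2) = (j + 2)*(j + 3)*(j - 1)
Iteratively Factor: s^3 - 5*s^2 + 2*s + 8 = (s - 2)*(s^2 - 3*s - 4) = (s - 4)*(s - 2)*(s + 1)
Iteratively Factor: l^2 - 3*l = (l)*(l - 3)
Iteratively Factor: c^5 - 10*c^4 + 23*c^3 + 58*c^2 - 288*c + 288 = (c - 3)*(c^4 - 7*c^3 + 2*c^2 + 64*c - 96) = (c - 3)*(c - 2)*(c^3 - 5*c^2 - 8*c + 48) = (c - 4)*(c - 3)*(c - 2)*(c^2 - c - 12) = (c - 4)*(c - 3)*(c - 2)*(c + 3)*(c - 4)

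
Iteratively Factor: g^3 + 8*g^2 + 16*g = (g + 4)*(g^2 + 4*g) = g*(g + 4)*(g + 4)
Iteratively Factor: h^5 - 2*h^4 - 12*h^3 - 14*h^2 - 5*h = (h + 1)*(h^4 - 3*h^3 - 9*h^2 - 5*h) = (h + 1)^2*(h^3 - 4*h^2 - 5*h) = h*(h + 1)^2*(h^2 - 4*h - 5) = h*(h - 5)*(h + 1)^2*(h + 1)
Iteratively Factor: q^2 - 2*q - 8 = (q + 2)*(q - 4)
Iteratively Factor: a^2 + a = (a + 1)*(a)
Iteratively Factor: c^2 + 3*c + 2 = (c + 2)*(c + 1)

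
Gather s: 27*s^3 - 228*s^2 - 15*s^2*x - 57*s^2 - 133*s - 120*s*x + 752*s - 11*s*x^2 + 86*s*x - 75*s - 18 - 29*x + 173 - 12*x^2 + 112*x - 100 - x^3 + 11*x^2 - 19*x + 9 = 27*s^3 + s^2*(-15*x - 285) + s*(-11*x^2 - 34*x + 544) - x^3 - x^2 + 64*x + 64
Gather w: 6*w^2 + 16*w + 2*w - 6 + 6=6*w^2 + 18*w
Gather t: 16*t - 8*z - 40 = 16*t - 8*z - 40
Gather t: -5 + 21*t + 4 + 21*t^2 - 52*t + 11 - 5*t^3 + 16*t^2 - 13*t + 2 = -5*t^3 + 37*t^2 - 44*t + 12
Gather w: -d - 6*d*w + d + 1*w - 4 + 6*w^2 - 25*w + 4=6*w^2 + w*(-6*d - 24)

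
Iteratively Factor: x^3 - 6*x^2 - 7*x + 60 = (x - 5)*(x^2 - x - 12) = (x - 5)*(x - 4)*(x + 3)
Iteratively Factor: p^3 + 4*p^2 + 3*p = (p)*(p^2 + 4*p + 3) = p*(p + 1)*(p + 3)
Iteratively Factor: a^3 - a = (a + 1)*(a^2 - a) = a*(a + 1)*(a - 1)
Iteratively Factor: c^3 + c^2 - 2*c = (c + 2)*(c^2 - c) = (c - 1)*(c + 2)*(c)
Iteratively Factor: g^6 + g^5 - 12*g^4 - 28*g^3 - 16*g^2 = (g + 2)*(g^5 - g^4 - 10*g^3 - 8*g^2) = g*(g + 2)*(g^4 - g^3 - 10*g^2 - 8*g) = g*(g - 4)*(g + 2)*(g^3 + 3*g^2 + 2*g) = g^2*(g - 4)*(g + 2)*(g^2 + 3*g + 2) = g^2*(g - 4)*(g + 1)*(g + 2)*(g + 2)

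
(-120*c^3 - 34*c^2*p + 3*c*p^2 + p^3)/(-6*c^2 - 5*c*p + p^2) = (20*c^2 + 9*c*p + p^2)/(c + p)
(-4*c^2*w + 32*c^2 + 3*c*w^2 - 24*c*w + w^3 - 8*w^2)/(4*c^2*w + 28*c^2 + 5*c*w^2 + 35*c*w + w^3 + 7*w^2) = (-c*w + 8*c + w^2 - 8*w)/(c*w + 7*c + w^2 + 7*w)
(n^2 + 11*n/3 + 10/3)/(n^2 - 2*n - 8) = (n + 5/3)/(n - 4)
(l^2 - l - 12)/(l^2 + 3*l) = (l - 4)/l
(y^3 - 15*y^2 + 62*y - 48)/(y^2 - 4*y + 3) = (y^2 - 14*y + 48)/(y - 3)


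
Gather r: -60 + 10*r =10*r - 60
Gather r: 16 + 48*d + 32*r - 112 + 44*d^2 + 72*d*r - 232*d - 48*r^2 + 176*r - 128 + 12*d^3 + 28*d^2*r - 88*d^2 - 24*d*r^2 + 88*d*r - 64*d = 12*d^3 - 44*d^2 - 248*d + r^2*(-24*d - 48) + r*(28*d^2 + 160*d + 208) - 224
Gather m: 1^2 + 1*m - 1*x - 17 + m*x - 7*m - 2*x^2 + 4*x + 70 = m*(x - 6) - 2*x^2 + 3*x + 54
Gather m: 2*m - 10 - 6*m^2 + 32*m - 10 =-6*m^2 + 34*m - 20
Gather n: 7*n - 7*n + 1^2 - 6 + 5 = 0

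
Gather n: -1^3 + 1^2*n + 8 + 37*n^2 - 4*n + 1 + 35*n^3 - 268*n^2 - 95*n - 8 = 35*n^3 - 231*n^2 - 98*n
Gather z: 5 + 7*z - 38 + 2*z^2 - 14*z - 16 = 2*z^2 - 7*z - 49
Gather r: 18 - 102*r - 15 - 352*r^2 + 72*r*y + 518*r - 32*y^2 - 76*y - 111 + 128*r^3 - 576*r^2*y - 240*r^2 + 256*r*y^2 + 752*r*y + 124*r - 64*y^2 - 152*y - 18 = 128*r^3 + r^2*(-576*y - 592) + r*(256*y^2 + 824*y + 540) - 96*y^2 - 228*y - 126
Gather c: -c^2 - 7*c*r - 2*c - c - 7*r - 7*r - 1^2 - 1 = -c^2 + c*(-7*r - 3) - 14*r - 2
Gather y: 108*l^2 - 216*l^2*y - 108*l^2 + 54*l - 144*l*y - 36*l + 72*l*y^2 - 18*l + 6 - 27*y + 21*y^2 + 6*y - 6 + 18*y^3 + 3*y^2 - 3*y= 18*y^3 + y^2*(72*l + 24) + y*(-216*l^2 - 144*l - 24)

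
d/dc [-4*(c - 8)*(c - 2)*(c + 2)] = -12*c^2 + 64*c + 16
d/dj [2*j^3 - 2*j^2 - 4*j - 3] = 6*j^2 - 4*j - 4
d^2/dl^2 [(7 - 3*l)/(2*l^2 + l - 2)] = 2*(-(3*l - 7)*(4*l + 1)^2 + (18*l - 11)*(2*l^2 + l - 2))/(2*l^2 + l - 2)^3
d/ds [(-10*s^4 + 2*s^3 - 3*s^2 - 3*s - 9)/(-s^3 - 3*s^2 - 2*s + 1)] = (10*s^6 + 60*s^5 + 51*s^4 - 54*s^3 - 24*s^2 - 60*s - 21)/(s^6 + 6*s^5 + 13*s^4 + 10*s^3 - 2*s^2 - 4*s + 1)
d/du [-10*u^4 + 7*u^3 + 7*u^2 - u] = -40*u^3 + 21*u^2 + 14*u - 1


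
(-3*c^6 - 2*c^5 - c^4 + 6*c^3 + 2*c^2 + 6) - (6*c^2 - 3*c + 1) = -3*c^6 - 2*c^5 - c^4 + 6*c^3 - 4*c^2 + 3*c + 5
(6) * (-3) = -18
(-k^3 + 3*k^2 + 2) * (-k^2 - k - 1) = k^5 - 2*k^4 - 2*k^3 - 5*k^2 - 2*k - 2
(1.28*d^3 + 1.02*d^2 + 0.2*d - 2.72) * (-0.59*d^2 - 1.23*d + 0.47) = -0.7552*d^5 - 2.1762*d^4 - 0.771*d^3 + 1.8382*d^2 + 3.4396*d - 1.2784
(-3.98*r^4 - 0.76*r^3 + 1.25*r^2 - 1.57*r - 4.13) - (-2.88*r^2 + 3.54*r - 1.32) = -3.98*r^4 - 0.76*r^3 + 4.13*r^2 - 5.11*r - 2.81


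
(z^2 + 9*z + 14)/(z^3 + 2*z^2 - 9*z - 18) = (z + 7)/(z^2 - 9)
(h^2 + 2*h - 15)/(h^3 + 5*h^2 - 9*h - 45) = 1/(h + 3)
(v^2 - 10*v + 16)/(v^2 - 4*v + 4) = (v - 8)/(v - 2)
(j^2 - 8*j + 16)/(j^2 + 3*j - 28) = (j - 4)/(j + 7)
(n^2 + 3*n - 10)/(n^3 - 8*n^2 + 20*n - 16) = (n + 5)/(n^2 - 6*n + 8)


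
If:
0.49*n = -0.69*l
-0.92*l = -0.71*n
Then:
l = 0.00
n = 0.00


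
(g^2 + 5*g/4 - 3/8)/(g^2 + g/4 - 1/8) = (2*g + 3)/(2*g + 1)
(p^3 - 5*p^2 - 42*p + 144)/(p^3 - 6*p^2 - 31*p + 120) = (p + 6)/(p + 5)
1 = 1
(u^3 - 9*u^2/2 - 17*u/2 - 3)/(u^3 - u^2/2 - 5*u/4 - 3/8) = 4*(u^2 - 5*u - 6)/(4*u^2 - 4*u - 3)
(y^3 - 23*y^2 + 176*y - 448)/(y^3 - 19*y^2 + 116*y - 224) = (y - 8)/(y - 4)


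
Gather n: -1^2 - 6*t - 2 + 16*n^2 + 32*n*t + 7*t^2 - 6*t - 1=16*n^2 + 32*n*t + 7*t^2 - 12*t - 4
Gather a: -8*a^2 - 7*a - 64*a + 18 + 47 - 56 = -8*a^2 - 71*a + 9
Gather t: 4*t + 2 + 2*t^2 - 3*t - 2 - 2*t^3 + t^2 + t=-2*t^3 + 3*t^2 + 2*t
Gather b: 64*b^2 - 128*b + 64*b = 64*b^2 - 64*b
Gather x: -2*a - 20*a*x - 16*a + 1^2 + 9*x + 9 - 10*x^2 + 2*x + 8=-18*a - 10*x^2 + x*(11 - 20*a) + 18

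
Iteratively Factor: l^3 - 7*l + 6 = (l + 3)*(l^2 - 3*l + 2) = (l - 1)*(l + 3)*(l - 2)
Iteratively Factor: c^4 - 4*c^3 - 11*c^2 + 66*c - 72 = (c - 3)*(c^3 - c^2 - 14*c + 24) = (c - 3)*(c - 2)*(c^2 + c - 12) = (c - 3)^2*(c - 2)*(c + 4)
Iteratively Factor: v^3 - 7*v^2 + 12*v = (v)*(v^2 - 7*v + 12) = v*(v - 3)*(v - 4)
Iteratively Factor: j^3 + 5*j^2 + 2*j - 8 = (j - 1)*(j^2 + 6*j + 8) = (j - 1)*(j + 4)*(j + 2)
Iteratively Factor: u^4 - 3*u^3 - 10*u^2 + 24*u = (u - 2)*(u^3 - u^2 - 12*u) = u*(u - 2)*(u^2 - u - 12) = u*(u - 2)*(u + 3)*(u - 4)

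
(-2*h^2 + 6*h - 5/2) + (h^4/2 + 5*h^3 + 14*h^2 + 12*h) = h^4/2 + 5*h^3 + 12*h^2 + 18*h - 5/2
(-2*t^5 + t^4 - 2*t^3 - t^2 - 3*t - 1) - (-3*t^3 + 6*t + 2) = -2*t^5 + t^4 + t^3 - t^2 - 9*t - 3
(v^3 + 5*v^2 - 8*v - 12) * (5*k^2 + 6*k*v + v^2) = 5*k^2*v^3 + 25*k^2*v^2 - 40*k^2*v - 60*k^2 + 6*k*v^4 + 30*k*v^3 - 48*k*v^2 - 72*k*v + v^5 + 5*v^4 - 8*v^3 - 12*v^2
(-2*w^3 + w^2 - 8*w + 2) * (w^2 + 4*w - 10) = -2*w^5 - 7*w^4 + 16*w^3 - 40*w^2 + 88*w - 20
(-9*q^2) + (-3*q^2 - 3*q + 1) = -12*q^2 - 3*q + 1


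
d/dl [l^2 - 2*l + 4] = 2*l - 2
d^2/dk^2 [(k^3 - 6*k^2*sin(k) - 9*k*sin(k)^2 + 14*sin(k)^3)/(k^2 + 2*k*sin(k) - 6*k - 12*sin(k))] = 2*(4*k^3*sin(k) - 48*k^2*sin(k) + 7*k^2*cos(2*k) + 144*k*sin(k) - 7*k*sin(2*k) + 48*k*cos(k) - 84*k*cos(2*k) - 48*sin(k) + 42*sin(2*k) - 288*cos(k) + 497*cos(2*k)/2 + 79/2)/(k^3 - 18*k^2 + 108*k - 216)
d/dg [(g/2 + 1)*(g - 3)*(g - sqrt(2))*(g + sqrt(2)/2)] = 2*g^3 - 3*g^2/2 - 3*sqrt(2)*g^2/4 - 7*g + sqrt(2)*g/2 + 1/2 + 3*sqrt(2)/2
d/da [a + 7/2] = 1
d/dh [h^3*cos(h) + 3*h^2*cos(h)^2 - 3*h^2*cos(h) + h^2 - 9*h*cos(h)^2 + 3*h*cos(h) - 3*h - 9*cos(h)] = -h^3*sin(h) - 3*h^2*sin(2*h) + 3*sqrt(2)*h^2*sin(h + pi/4) - 3*h*sin(h) + 9*h*sin(2*h) - 6*h*cos(h) + 3*h*cos(2*h) + 5*h + 9*sin(h) + 3*cos(h) - 9*cos(2*h)/2 - 15/2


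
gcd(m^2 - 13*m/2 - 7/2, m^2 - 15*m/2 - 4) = m + 1/2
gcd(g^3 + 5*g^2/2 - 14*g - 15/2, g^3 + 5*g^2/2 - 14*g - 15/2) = g^3 + 5*g^2/2 - 14*g - 15/2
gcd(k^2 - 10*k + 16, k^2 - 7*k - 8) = k - 8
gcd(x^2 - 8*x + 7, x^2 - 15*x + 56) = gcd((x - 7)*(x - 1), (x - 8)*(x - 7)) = x - 7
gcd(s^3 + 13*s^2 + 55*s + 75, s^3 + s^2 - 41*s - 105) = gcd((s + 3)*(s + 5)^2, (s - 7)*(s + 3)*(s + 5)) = s^2 + 8*s + 15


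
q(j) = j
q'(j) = 1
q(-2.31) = -2.31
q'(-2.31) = 1.00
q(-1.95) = -1.95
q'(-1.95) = 1.00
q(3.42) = 3.42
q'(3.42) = 1.00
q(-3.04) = -3.04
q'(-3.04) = 1.00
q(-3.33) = -3.33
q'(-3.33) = 1.00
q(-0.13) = -0.13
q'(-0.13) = 1.00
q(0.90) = 0.90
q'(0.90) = 1.00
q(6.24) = 6.24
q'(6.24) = 1.00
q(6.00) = 6.00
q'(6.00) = 1.00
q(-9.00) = -9.00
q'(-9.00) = 1.00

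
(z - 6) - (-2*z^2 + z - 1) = 2*z^2 - 5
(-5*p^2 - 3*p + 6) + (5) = -5*p^2 - 3*p + 11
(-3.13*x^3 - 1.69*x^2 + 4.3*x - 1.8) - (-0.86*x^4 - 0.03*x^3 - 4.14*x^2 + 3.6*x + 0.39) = 0.86*x^4 - 3.1*x^3 + 2.45*x^2 + 0.7*x - 2.19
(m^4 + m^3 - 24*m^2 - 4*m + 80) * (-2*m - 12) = -2*m^5 - 14*m^4 + 36*m^3 + 296*m^2 - 112*m - 960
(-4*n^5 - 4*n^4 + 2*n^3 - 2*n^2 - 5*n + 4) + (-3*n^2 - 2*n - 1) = -4*n^5 - 4*n^4 + 2*n^3 - 5*n^2 - 7*n + 3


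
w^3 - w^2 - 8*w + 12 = (w - 2)^2*(w + 3)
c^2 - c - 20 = (c - 5)*(c + 4)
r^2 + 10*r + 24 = (r + 4)*(r + 6)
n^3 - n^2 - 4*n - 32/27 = (n - 8/3)*(n + 1/3)*(n + 4/3)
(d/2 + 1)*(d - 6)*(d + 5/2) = d^3/2 - 3*d^2/4 - 11*d - 15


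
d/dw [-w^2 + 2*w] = 2 - 2*w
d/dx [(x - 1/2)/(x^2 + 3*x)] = (-x^2 + x + 3/2)/(x^2*(x^2 + 6*x + 9))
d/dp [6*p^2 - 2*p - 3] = 12*p - 2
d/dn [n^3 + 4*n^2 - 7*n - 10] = 3*n^2 + 8*n - 7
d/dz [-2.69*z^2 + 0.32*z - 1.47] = 0.32 - 5.38*z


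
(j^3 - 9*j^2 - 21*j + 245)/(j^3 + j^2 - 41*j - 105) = (j - 7)/(j + 3)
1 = 1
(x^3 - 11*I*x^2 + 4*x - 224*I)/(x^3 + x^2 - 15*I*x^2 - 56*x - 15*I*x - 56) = (x + 4*I)/(x + 1)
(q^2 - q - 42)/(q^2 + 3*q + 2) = (q^2 - q - 42)/(q^2 + 3*q + 2)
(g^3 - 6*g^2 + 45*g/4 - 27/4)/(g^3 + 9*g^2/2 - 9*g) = (2*g^2 - 9*g + 9)/(2*g*(g + 6))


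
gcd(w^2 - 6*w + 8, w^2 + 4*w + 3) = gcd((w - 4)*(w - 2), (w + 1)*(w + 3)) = 1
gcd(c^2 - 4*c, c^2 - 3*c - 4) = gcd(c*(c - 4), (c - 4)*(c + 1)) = c - 4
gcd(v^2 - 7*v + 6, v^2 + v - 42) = v - 6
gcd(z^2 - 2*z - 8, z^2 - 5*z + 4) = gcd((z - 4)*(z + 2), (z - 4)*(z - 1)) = z - 4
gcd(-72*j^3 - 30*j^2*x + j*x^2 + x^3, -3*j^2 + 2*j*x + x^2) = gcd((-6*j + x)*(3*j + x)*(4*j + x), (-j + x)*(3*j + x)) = 3*j + x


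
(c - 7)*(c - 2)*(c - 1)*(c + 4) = c^4 - 6*c^3 - 17*c^2 + 78*c - 56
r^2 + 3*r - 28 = (r - 4)*(r + 7)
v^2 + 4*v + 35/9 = (v + 5/3)*(v + 7/3)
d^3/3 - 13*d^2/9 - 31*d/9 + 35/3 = (d/3 + 1)*(d - 5)*(d - 7/3)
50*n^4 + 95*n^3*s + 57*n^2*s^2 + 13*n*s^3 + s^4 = (n + s)*(2*n + s)*(5*n + s)^2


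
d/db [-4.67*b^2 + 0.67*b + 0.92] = 0.67 - 9.34*b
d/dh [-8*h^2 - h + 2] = -16*h - 1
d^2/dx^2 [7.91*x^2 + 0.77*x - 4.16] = 15.8200000000000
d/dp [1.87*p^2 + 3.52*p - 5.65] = 3.74*p + 3.52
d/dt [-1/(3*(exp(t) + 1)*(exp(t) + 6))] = (2*exp(t) + 7)/(12*(exp(t) + 6)^2*cosh(t/2)^2)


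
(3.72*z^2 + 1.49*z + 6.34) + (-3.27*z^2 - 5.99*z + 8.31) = 0.45*z^2 - 4.5*z + 14.65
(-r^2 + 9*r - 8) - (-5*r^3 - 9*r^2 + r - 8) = 5*r^3 + 8*r^2 + 8*r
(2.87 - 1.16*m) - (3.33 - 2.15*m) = 0.99*m - 0.46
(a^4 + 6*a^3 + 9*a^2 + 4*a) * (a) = a^5 + 6*a^4 + 9*a^3 + 4*a^2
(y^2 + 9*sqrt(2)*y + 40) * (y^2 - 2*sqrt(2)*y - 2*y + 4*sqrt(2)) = y^4 - 2*y^3 + 7*sqrt(2)*y^3 - 14*sqrt(2)*y^2 + 4*y^2 - 80*sqrt(2)*y - 8*y + 160*sqrt(2)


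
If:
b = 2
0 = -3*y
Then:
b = 2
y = 0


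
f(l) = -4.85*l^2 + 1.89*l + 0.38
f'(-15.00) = 147.39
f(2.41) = -23.23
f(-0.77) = -3.95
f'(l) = 1.89 - 9.7*l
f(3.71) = -59.36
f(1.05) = -2.98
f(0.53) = 0.02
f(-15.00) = -1119.22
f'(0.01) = 1.79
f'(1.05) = -8.30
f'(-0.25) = 4.32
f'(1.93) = -16.83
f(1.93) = -14.04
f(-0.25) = -0.40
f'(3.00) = -27.21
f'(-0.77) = 9.36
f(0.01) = 0.40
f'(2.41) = -21.49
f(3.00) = -37.60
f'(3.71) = -34.10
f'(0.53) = -3.25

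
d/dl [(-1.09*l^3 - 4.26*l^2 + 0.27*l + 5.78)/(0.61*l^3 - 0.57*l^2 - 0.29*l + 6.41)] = (3.2199*l^4 + 0.3028*l^3 - 30.1488*l^2 - 48.024*l + 3.4069)/(0.3721*l^6 - 0.6954*l^5 - 0.0289*l^4 + 8.1508*l^3 - 7.2233*l^2 - 3.7178*l + 41.0881)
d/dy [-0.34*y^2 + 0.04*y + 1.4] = 0.04 - 0.68*y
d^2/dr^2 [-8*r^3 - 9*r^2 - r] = -48*r - 18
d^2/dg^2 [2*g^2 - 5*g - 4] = 4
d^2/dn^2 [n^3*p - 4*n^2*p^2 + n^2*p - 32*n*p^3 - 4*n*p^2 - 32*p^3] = 2*p*(3*n - 4*p + 1)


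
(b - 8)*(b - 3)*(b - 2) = b^3 - 13*b^2 + 46*b - 48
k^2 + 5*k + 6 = (k + 2)*(k + 3)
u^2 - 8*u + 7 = (u - 7)*(u - 1)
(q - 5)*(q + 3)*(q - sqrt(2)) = q^3 - 2*q^2 - sqrt(2)*q^2 - 15*q + 2*sqrt(2)*q + 15*sqrt(2)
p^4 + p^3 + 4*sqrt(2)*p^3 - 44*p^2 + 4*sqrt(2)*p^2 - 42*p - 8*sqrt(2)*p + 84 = (p - 1)*(p + 2)*(p - 3*sqrt(2))*(p + 7*sqrt(2))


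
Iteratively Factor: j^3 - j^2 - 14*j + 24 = (j - 2)*(j^2 + j - 12) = (j - 3)*(j - 2)*(j + 4)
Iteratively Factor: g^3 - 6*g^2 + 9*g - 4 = (g - 1)*(g^2 - 5*g + 4) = (g - 1)^2*(g - 4)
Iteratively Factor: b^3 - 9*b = (b + 3)*(b^2 - 3*b) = b*(b + 3)*(b - 3)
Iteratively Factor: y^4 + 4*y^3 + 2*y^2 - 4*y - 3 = (y - 1)*(y^3 + 5*y^2 + 7*y + 3) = (y - 1)*(y + 3)*(y^2 + 2*y + 1) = (y - 1)*(y + 1)*(y + 3)*(y + 1)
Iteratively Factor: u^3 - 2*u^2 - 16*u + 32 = (u - 2)*(u^2 - 16) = (u - 4)*(u - 2)*(u + 4)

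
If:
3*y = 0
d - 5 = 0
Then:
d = 5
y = 0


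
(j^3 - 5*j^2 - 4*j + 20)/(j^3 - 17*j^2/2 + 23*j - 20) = 2*(j^2 - 3*j - 10)/(2*j^2 - 13*j + 20)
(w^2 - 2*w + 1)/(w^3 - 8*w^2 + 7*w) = (w - 1)/(w*(w - 7))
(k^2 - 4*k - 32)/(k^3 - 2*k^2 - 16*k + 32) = (k - 8)/(k^2 - 6*k + 8)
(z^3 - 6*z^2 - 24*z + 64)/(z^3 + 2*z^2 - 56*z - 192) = (z - 2)/(z + 6)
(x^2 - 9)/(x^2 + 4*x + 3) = (x - 3)/(x + 1)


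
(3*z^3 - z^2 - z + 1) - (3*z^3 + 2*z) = -z^2 - 3*z + 1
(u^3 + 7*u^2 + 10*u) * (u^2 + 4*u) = u^5 + 11*u^4 + 38*u^3 + 40*u^2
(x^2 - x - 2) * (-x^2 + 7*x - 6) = -x^4 + 8*x^3 - 11*x^2 - 8*x + 12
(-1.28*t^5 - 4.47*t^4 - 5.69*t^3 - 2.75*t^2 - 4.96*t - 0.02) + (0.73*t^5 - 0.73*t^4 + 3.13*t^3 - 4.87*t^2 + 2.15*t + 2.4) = -0.55*t^5 - 5.2*t^4 - 2.56*t^3 - 7.62*t^2 - 2.81*t + 2.38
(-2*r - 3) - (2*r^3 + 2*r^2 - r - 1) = -2*r^3 - 2*r^2 - r - 2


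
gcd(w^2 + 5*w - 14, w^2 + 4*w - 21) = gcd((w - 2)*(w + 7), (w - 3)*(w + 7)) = w + 7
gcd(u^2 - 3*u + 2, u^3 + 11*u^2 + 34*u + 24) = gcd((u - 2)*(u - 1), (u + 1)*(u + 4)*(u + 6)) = 1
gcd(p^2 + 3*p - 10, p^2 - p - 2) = p - 2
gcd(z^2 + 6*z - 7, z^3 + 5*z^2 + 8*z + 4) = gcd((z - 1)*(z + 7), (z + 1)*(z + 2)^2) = 1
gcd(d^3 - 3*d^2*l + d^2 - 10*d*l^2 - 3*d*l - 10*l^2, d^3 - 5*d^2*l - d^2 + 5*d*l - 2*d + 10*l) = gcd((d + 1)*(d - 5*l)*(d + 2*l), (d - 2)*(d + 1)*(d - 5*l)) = d^2 - 5*d*l + d - 5*l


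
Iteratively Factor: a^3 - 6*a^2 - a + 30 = (a + 2)*(a^2 - 8*a + 15) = (a - 5)*(a + 2)*(a - 3)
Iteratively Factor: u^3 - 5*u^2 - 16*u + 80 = (u - 5)*(u^2 - 16) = (u - 5)*(u + 4)*(u - 4)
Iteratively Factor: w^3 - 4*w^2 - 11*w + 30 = (w - 2)*(w^2 - 2*w - 15) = (w - 2)*(w + 3)*(w - 5)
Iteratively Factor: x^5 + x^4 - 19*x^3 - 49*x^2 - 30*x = (x)*(x^4 + x^3 - 19*x^2 - 49*x - 30) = x*(x + 1)*(x^3 - 19*x - 30) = x*(x + 1)*(x + 2)*(x^2 - 2*x - 15) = x*(x + 1)*(x + 2)*(x + 3)*(x - 5)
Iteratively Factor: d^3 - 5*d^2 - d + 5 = (d + 1)*(d^2 - 6*d + 5) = (d - 1)*(d + 1)*(d - 5)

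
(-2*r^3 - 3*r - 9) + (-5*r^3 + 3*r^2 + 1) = -7*r^3 + 3*r^2 - 3*r - 8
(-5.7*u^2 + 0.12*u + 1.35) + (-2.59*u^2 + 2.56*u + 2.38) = -8.29*u^2 + 2.68*u + 3.73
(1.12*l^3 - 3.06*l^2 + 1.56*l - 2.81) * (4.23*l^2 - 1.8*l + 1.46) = 4.7376*l^5 - 14.9598*l^4 + 13.742*l^3 - 19.1619*l^2 + 7.3356*l - 4.1026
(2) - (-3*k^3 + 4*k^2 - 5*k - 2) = 3*k^3 - 4*k^2 + 5*k + 4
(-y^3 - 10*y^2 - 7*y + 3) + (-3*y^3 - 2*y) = -4*y^3 - 10*y^2 - 9*y + 3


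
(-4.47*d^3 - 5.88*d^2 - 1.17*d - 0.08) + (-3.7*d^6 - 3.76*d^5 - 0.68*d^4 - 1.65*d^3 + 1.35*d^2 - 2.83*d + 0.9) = -3.7*d^6 - 3.76*d^5 - 0.68*d^4 - 6.12*d^3 - 4.53*d^2 - 4.0*d + 0.82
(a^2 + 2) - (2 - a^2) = 2*a^2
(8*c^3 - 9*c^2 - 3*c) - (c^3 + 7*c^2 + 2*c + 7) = 7*c^3 - 16*c^2 - 5*c - 7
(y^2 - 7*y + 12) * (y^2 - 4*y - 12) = y^4 - 11*y^3 + 28*y^2 + 36*y - 144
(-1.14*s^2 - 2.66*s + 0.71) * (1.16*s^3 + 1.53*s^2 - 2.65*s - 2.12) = -1.3224*s^5 - 4.8298*s^4 - 0.225200000000001*s^3 + 10.5521*s^2 + 3.7577*s - 1.5052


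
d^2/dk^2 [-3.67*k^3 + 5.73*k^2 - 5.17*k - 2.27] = 11.46 - 22.02*k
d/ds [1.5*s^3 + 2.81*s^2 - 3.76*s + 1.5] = 4.5*s^2 + 5.62*s - 3.76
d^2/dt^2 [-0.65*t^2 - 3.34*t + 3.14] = -1.30000000000000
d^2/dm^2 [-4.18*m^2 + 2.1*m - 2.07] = -8.36000000000000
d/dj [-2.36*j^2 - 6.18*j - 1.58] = -4.72*j - 6.18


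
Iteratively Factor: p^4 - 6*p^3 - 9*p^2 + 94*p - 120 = (p + 4)*(p^3 - 10*p^2 + 31*p - 30) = (p - 3)*(p + 4)*(p^2 - 7*p + 10) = (p - 5)*(p - 3)*(p + 4)*(p - 2)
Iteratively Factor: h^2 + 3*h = (h)*(h + 3)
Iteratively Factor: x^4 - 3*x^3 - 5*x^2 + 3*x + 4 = (x + 1)*(x^3 - 4*x^2 - x + 4) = (x - 4)*(x + 1)*(x^2 - 1) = (x - 4)*(x - 1)*(x + 1)*(x + 1)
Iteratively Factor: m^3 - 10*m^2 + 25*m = (m)*(m^2 - 10*m + 25) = m*(m - 5)*(m - 5)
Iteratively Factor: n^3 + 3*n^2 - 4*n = (n - 1)*(n^2 + 4*n) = (n - 1)*(n + 4)*(n)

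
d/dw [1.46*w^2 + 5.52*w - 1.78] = 2.92*w + 5.52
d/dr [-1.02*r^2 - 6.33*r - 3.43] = -2.04*r - 6.33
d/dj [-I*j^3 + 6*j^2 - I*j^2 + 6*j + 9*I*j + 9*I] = -3*I*j^2 + 2*j*(6 - I) + 6 + 9*I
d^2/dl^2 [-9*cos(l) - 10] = 9*cos(l)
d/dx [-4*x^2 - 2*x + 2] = -8*x - 2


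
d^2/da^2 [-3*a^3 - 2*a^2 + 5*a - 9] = -18*a - 4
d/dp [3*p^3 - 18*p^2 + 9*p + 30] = 9*p^2 - 36*p + 9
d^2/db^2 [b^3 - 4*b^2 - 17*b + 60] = 6*b - 8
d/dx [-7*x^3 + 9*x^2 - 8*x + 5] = -21*x^2 + 18*x - 8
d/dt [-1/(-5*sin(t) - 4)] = -5*cos(t)/(5*sin(t) + 4)^2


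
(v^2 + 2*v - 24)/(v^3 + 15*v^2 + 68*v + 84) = (v - 4)/(v^2 + 9*v + 14)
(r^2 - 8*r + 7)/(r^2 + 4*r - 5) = (r - 7)/(r + 5)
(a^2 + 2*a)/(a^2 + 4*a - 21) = a*(a + 2)/(a^2 + 4*a - 21)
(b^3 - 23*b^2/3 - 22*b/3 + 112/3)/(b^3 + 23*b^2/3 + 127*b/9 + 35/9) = 3*(b^2 - 10*b + 16)/(3*b^2 + 16*b + 5)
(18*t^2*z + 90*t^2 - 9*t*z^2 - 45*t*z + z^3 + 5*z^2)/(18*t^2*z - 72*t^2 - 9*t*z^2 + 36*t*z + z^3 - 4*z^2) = (z + 5)/(z - 4)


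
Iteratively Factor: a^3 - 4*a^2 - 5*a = (a)*(a^2 - 4*a - 5) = a*(a - 5)*(a + 1)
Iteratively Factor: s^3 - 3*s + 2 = (s + 2)*(s^2 - 2*s + 1) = (s - 1)*(s + 2)*(s - 1)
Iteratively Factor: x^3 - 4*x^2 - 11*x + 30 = (x + 3)*(x^2 - 7*x + 10) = (x - 5)*(x + 3)*(x - 2)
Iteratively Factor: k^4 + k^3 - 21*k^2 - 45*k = (k - 5)*(k^3 + 6*k^2 + 9*k) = (k - 5)*(k + 3)*(k^2 + 3*k) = k*(k - 5)*(k + 3)*(k + 3)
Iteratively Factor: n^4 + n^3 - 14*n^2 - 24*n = (n + 2)*(n^3 - n^2 - 12*n) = (n + 2)*(n + 3)*(n^2 - 4*n) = (n - 4)*(n + 2)*(n + 3)*(n)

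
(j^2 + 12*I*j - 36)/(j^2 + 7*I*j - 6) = (j + 6*I)/(j + I)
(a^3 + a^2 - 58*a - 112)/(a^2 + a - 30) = (a^3 + a^2 - 58*a - 112)/(a^2 + a - 30)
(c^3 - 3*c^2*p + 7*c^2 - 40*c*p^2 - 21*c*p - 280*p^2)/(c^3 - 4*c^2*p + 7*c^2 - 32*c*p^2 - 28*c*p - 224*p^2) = (c + 5*p)/(c + 4*p)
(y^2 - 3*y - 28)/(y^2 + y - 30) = (y^2 - 3*y - 28)/(y^2 + y - 30)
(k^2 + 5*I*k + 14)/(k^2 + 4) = (k + 7*I)/(k + 2*I)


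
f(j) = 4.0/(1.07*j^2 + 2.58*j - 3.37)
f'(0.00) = -0.91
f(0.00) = -1.19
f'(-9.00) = 0.02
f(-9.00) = 0.07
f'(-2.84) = 3.27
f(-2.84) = -1.94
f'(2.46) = -0.35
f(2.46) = 0.42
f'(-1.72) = 0.20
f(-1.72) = -0.86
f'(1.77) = -1.23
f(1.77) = 0.88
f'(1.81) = -1.12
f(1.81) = 0.83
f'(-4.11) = 1.48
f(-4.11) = 0.98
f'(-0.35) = -0.43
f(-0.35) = -0.97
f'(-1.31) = 0.04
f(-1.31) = -0.81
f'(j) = 4.0*(-2.14*j - 2.58)/(1.07*j^2 + 2.58*j - 3.37)^2 = (-8.56*j - 10.32)/(1.07*j^2 + 2.58*j - 3.37)^2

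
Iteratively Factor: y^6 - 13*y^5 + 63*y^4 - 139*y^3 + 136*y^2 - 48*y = (y - 4)*(y^5 - 9*y^4 + 27*y^3 - 31*y^2 + 12*y) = y*(y - 4)*(y^4 - 9*y^3 + 27*y^2 - 31*y + 12) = y*(y - 4)*(y - 1)*(y^3 - 8*y^2 + 19*y - 12) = y*(y - 4)*(y - 3)*(y - 1)*(y^2 - 5*y + 4) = y*(y - 4)*(y - 3)*(y - 1)^2*(y - 4)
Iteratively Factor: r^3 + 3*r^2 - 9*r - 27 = (r + 3)*(r^2 - 9) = (r - 3)*(r + 3)*(r + 3)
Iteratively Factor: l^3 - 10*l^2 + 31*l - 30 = (l - 5)*(l^2 - 5*l + 6) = (l - 5)*(l - 3)*(l - 2)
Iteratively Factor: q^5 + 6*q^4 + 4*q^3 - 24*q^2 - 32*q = (q)*(q^4 + 6*q^3 + 4*q^2 - 24*q - 32) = q*(q - 2)*(q^3 + 8*q^2 + 20*q + 16) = q*(q - 2)*(q + 2)*(q^2 + 6*q + 8) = q*(q - 2)*(q + 2)*(q + 4)*(q + 2)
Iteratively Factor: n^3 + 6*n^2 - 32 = (n - 2)*(n^2 + 8*n + 16) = (n - 2)*(n + 4)*(n + 4)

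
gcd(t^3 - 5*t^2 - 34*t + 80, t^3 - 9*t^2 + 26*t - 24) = t - 2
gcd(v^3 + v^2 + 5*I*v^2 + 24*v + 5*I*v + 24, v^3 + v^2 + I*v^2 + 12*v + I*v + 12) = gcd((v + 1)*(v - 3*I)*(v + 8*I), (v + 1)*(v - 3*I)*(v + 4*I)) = v^2 + v*(1 - 3*I) - 3*I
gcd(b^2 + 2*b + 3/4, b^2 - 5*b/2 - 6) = b + 3/2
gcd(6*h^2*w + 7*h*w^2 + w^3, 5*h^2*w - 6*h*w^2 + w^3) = w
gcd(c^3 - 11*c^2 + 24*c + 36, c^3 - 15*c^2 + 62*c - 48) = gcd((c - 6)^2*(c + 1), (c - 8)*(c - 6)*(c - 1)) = c - 6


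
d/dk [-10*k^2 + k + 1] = 1 - 20*k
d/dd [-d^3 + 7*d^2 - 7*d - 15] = -3*d^2 + 14*d - 7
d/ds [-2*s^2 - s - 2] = -4*s - 1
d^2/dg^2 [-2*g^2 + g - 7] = -4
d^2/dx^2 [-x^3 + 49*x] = -6*x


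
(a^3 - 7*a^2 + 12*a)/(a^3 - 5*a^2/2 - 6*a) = 2*(a - 3)/(2*a + 3)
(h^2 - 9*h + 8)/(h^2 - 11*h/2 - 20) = 2*(h - 1)/(2*h + 5)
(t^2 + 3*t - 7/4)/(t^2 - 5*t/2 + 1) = (t + 7/2)/(t - 2)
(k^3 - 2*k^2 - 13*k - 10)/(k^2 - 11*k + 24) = (k^3 - 2*k^2 - 13*k - 10)/(k^2 - 11*k + 24)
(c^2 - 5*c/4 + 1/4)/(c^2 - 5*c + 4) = (c - 1/4)/(c - 4)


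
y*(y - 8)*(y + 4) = y^3 - 4*y^2 - 32*y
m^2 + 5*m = m*(m + 5)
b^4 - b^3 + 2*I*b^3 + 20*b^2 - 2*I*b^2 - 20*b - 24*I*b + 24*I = (b - 1)*(b - 2*I)^2*(b + 6*I)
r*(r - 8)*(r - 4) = r^3 - 12*r^2 + 32*r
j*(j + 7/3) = j^2 + 7*j/3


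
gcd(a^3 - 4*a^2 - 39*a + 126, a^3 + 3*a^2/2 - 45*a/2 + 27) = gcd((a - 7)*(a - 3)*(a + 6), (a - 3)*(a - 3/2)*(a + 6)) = a^2 + 3*a - 18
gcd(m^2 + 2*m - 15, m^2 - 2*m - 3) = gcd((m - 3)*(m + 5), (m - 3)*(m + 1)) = m - 3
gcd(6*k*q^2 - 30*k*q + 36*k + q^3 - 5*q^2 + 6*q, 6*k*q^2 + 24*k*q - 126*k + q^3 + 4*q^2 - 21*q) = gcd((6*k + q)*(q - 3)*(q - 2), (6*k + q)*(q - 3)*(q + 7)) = 6*k*q - 18*k + q^2 - 3*q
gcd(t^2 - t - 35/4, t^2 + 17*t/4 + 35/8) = t + 5/2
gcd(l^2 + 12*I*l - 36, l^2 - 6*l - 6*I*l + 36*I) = 1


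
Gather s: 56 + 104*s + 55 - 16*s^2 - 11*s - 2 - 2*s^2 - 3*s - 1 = -18*s^2 + 90*s + 108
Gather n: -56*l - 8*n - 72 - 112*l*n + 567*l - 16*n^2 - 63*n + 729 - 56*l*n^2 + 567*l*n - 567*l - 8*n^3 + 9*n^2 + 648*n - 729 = -56*l - 8*n^3 + n^2*(-56*l - 7) + n*(455*l + 577) - 72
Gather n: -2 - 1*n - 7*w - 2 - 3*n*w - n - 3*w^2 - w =n*(-3*w - 2) - 3*w^2 - 8*w - 4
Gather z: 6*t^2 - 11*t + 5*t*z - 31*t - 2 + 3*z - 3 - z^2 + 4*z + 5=6*t^2 - 42*t - z^2 + z*(5*t + 7)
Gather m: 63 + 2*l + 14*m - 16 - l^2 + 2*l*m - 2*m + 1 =-l^2 + 2*l + m*(2*l + 12) + 48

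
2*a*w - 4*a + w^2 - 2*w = (2*a + w)*(w - 2)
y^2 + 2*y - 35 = (y - 5)*(y + 7)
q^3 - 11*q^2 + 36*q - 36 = (q - 6)*(q - 3)*(q - 2)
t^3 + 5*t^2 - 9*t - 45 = (t - 3)*(t + 3)*(t + 5)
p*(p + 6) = p^2 + 6*p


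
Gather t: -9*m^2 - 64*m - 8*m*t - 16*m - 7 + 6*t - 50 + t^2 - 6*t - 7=-9*m^2 - 8*m*t - 80*m + t^2 - 64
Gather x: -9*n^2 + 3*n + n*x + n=-9*n^2 + n*x + 4*n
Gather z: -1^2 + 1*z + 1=z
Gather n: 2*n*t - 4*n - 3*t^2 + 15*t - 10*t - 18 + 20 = n*(2*t - 4) - 3*t^2 + 5*t + 2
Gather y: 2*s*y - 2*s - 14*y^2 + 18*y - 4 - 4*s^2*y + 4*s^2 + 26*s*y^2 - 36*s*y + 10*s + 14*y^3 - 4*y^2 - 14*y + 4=4*s^2 + 8*s + 14*y^3 + y^2*(26*s - 18) + y*(-4*s^2 - 34*s + 4)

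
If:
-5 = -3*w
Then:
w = 5/3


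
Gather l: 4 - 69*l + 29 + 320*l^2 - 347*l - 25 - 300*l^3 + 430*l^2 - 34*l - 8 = -300*l^3 + 750*l^2 - 450*l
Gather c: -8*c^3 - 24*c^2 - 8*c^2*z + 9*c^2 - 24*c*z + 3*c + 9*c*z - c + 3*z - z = -8*c^3 + c^2*(-8*z - 15) + c*(2 - 15*z) + 2*z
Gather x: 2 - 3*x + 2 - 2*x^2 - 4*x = -2*x^2 - 7*x + 4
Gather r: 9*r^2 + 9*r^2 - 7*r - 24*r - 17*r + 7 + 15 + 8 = 18*r^2 - 48*r + 30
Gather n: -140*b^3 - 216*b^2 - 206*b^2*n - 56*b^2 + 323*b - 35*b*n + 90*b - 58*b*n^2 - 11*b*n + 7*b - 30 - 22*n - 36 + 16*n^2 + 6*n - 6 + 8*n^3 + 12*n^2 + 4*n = -140*b^3 - 272*b^2 + 420*b + 8*n^3 + n^2*(28 - 58*b) + n*(-206*b^2 - 46*b - 12) - 72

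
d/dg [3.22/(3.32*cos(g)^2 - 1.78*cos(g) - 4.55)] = (21.3808*cos(g) - 5.7316)*sin(g)/(-3.32*cos(g)^2 + 1.78*cos(g) + 4.55)^2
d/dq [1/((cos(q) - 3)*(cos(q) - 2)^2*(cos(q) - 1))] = (-4*sin(q)^2 - 16*cos(q) + 18)*sin(q)/((cos(q) - 3)^2*(cos(q) - 2)^3*(cos(q) - 1)^2)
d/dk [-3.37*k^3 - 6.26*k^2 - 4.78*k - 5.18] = -10.11*k^2 - 12.52*k - 4.78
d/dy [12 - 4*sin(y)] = -4*cos(y)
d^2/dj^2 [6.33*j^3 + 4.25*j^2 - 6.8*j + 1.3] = 37.98*j + 8.5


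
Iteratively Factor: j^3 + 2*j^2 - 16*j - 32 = (j + 2)*(j^2 - 16) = (j + 2)*(j + 4)*(j - 4)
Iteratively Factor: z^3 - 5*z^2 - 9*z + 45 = (z - 5)*(z^2 - 9) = (z - 5)*(z - 3)*(z + 3)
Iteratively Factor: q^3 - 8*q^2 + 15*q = (q)*(q^2 - 8*q + 15) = q*(q - 5)*(q - 3)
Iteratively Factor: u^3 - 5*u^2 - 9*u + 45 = (u + 3)*(u^2 - 8*u + 15) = (u - 3)*(u + 3)*(u - 5)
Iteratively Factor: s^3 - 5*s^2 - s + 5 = (s + 1)*(s^2 - 6*s + 5) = (s - 1)*(s + 1)*(s - 5)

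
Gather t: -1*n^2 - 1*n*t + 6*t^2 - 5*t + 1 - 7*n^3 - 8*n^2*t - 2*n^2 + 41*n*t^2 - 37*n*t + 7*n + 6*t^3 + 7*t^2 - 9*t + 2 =-7*n^3 - 3*n^2 + 7*n + 6*t^3 + t^2*(41*n + 13) + t*(-8*n^2 - 38*n - 14) + 3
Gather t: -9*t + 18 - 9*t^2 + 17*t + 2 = -9*t^2 + 8*t + 20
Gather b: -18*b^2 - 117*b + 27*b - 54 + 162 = -18*b^2 - 90*b + 108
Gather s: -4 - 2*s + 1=-2*s - 3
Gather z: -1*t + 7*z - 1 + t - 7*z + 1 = 0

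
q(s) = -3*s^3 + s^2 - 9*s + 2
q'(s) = -9*s^2 + 2*s - 9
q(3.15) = -110.20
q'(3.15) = -92.00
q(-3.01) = 119.96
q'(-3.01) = -96.56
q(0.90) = -7.48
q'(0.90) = -14.49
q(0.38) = -1.44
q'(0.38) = -9.54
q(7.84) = -1452.77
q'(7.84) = -546.51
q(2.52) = -62.34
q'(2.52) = -61.11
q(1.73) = -26.11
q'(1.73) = -32.48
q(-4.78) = 395.51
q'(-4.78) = -224.20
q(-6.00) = 740.00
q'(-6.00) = -345.00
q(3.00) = -97.00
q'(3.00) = -84.00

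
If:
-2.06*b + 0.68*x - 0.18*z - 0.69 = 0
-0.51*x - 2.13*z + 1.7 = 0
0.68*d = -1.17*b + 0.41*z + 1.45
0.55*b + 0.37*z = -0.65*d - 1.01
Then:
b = 2.57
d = -3.03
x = 8.47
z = -1.23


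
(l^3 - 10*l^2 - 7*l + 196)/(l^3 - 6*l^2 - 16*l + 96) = (l^2 - 14*l + 49)/(l^2 - 10*l + 24)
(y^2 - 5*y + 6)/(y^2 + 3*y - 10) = (y - 3)/(y + 5)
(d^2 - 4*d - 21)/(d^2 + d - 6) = (d - 7)/(d - 2)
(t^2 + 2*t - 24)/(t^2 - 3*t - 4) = (t + 6)/(t + 1)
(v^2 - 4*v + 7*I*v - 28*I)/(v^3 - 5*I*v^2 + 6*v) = (v^2 + v*(-4 + 7*I) - 28*I)/(v*(v^2 - 5*I*v + 6))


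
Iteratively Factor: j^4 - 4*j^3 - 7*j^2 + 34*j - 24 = (j - 1)*(j^3 - 3*j^2 - 10*j + 24) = (j - 1)*(j + 3)*(j^2 - 6*j + 8) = (j - 2)*(j - 1)*(j + 3)*(j - 4)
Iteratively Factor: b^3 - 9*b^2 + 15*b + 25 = (b - 5)*(b^2 - 4*b - 5) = (b - 5)*(b + 1)*(b - 5)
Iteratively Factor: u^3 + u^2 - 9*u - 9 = (u + 1)*(u^2 - 9) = (u - 3)*(u + 1)*(u + 3)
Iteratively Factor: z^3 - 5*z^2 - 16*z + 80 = (z - 4)*(z^2 - z - 20) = (z - 4)*(z + 4)*(z - 5)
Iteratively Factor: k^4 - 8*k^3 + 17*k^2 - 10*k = (k - 2)*(k^3 - 6*k^2 + 5*k) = (k - 5)*(k - 2)*(k^2 - k) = k*(k - 5)*(k - 2)*(k - 1)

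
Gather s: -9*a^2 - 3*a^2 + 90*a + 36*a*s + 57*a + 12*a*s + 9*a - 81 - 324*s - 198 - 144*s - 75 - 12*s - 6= -12*a^2 + 156*a + s*(48*a - 480) - 360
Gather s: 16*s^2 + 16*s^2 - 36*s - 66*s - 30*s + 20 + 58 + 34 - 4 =32*s^2 - 132*s + 108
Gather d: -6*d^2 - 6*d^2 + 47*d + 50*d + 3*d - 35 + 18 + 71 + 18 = -12*d^2 + 100*d + 72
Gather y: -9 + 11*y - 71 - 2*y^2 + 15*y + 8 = -2*y^2 + 26*y - 72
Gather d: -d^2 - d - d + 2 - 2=-d^2 - 2*d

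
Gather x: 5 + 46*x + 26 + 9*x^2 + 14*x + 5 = 9*x^2 + 60*x + 36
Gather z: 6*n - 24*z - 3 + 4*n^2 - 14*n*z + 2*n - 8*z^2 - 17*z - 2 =4*n^2 + 8*n - 8*z^2 + z*(-14*n - 41) - 5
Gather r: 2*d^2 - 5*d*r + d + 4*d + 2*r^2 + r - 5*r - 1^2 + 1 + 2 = 2*d^2 + 5*d + 2*r^2 + r*(-5*d - 4) + 2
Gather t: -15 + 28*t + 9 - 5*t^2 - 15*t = -5*t^2 + 13*t - 6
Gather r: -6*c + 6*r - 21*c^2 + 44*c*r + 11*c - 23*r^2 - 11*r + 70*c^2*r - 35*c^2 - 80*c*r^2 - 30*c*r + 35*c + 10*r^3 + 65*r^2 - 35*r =-56*c^2 + 40*c + 10*r^3 + r^2*(42 - 80*c) + r*(70*c^2 + 14*c - 40)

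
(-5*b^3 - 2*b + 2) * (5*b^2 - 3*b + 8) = -25*b^5 + 15*b^4 - 50*b^3 + 16*b^2 - 22*b + 16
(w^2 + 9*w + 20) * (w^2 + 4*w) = w^4 + 13*w^3 + 56*w^2 + 80*w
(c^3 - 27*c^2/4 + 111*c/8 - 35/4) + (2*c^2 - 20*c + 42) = c^3 - 19*c^2/4 - 49*c/8 + 133/4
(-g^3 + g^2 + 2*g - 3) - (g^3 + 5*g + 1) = -2*g^3 + g^2 - 3*g - 4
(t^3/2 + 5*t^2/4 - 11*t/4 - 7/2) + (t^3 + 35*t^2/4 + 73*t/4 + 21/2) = 3*t^3/2 + 10*t^2 + 31*t/2 + 7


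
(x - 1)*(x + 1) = x^2 - 1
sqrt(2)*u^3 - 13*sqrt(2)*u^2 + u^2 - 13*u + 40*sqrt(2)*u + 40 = (u - 8)*(u - 5)*(sqrt(2)*u + 1)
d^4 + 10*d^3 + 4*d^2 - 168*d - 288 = (d - 4)*(d + 2)*(d + 6)^2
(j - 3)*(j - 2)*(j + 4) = j^3 - j^2 - 14*j + 24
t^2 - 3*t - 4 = (t - 4)*(t + 1)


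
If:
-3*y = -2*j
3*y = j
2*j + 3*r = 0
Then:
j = 0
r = 0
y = 0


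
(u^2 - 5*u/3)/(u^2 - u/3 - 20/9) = 3*u/(3*u + 4)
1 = 1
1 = 1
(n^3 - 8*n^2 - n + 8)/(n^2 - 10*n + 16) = (n^2 - 1)/(n - 2)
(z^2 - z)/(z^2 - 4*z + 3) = z/(z - 3)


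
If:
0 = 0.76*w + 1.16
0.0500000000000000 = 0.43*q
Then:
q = 0.12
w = -1.53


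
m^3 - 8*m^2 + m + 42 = (m - 7)*(m - 3)*(m + 2)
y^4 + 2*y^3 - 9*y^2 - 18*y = y*(y - 3)*(y + 2)*(y + 3)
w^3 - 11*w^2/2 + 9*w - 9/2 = (w - 3)*(w - 3/2)*(w - 1)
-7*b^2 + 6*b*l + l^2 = (-b + l)*(7*b + l)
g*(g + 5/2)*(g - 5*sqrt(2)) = g^3 - 5*sqrt(2)*g^2 + 5*g^2/2 - 25*sqrt(2)*g/2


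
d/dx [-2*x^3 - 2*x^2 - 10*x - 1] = -6*x^2 - 4*x - 10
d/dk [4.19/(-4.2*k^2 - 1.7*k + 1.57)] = (35.196*k + 7.123)/(4.2*k^2 + 1.7*k - 1.57)^2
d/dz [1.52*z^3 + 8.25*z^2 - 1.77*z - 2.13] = 4.56*z^2 + 16.5*z - 1.77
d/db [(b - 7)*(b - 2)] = 2*b - 9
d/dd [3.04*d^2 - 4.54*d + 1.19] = 6.08*d - 4.54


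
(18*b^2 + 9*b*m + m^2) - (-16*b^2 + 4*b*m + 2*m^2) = 34*b^2 + 5*b*m - m^2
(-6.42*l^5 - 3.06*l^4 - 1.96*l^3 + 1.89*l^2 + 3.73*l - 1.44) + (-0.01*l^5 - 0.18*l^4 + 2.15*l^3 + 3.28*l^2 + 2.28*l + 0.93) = -6.43*l^5 - 3.24*l^4 + 0.19*l^3 + 5.17*l^2 + 6.01*l - 0.51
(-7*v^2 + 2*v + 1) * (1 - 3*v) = 21*v^3 - 13*v^2 - v + 1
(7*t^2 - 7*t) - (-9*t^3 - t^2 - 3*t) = 9*t^3 + 8*t^2 - 4*t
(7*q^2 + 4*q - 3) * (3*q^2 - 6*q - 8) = 21*q^4 - 30*q^3 - 89*q^2 - 14*q + 24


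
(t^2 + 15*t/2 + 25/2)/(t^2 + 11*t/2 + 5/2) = (2*t + 5)/(2*t + 1)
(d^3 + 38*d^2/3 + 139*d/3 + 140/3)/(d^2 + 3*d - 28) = (3*d^2 + 17*d + 20)/(3*(d - 4))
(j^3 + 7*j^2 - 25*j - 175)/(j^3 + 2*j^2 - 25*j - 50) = (j + 7)/(j + 2)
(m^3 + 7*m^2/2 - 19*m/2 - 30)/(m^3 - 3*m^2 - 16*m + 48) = (m + 5/2)/(m - 4)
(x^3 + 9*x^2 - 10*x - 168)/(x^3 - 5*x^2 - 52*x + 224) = (x + 6)/(x - 8)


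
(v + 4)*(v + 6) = v^2 + 10*v + 24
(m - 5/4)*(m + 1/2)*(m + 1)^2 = m^4 + 5*m^3/4 - 9*m^2/8 - 2*m - 5/8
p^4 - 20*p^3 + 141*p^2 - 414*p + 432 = (p - 8)*(p - 6)*(p - 3)^2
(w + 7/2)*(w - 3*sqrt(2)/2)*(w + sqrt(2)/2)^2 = w^4 - sqrt(2)*w^3/2 + 7*w^3/2 - 5*w^2/2 - 7*sqrt(2)*w^2/4 - 35*w/4 - 3*sqrt(2)*w/4 - 21*sqrt(2)/8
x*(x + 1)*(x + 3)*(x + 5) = x^4 + 9*x^3 + 23*x^2 + 15*x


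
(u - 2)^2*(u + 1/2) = u^3 - 7*u^2/2 + 2*u + 2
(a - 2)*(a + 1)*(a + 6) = a^3 + 5*a^2 - 8*a - 12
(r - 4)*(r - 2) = r^2 - 6*r + 8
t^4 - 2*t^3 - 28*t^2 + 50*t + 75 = (t - 5)*(t - 3)*(t + 1)*(t + 5)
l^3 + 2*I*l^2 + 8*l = l*(l - 2*I)*(l + 4*I)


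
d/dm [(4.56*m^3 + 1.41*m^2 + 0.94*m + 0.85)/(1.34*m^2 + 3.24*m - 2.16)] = (6.1104*m^4 + 29.5488*m^3 - 26.24*m^2 - 8.3692*m - 4.7844)/(1.7956*m^4 + 8.6832*m^3 + 4.7088*m^2 - 13.9968*m + 4.6656)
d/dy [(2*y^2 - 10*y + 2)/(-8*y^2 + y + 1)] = 6*(-13*y^2 + 6*y - 2)/(64*y^4 - 16*y^3 - 15*y^2 + 2*y + 1)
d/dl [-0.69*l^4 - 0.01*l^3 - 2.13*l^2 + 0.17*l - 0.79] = -2.76*l^3 - 0.03*l^2 - 4.26*l + 0.17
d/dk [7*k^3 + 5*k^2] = k*(21*k + 10)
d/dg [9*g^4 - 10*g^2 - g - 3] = 36*g^3 - 20*g - 1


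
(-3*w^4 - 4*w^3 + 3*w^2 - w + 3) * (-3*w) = 9*w^5 + 12*w^4 - 9*w^3 + 3*w^2 - 9*w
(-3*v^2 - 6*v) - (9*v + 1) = -3*v^2 - 15*v - 1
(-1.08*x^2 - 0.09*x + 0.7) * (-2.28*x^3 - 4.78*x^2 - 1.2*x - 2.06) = 2.4624*x^5 + 5.3676*x^4 + 0.1302*x^3 - 1.0132*x^2 - 0.6546*x - 1.442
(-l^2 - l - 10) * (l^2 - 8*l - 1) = -l^4 + 7*l^3 - l^2 + 81*l + 10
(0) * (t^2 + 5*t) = 0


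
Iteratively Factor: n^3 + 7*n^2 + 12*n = (n + 3)*(n^2 + 4*n) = (n + 3)*(n + 4)*(n)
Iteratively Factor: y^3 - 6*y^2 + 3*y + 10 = (y - 2)*(y^2 - 4*y - 5) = (y - 2)*(y + 1)*(y - 5)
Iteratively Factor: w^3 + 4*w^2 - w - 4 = (w - 1)*(w^2 + 5*w + 4) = (w - 1)*(w + 1)*(w + 4)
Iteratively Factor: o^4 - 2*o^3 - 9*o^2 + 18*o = (o - 2)*(o^3 - 9*o) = (o - 2)*(o + 3)*(o^2 - 3*o) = (o - 3)*(o - 2)*(o + 3)*(o)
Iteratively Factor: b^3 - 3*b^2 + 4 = (b - 2)*(b^2 - b - 2) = (b - 2)*(b + 1)*(b - 2)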